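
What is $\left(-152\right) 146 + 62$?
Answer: $-22130$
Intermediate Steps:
$\left(-152\right) 146 + 62 = -22192 + 62 = -22130$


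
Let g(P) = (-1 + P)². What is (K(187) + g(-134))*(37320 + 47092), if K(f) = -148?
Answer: 1525915724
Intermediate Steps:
(K(187) + g(-134))*(37320 + 47092) = (-148 + (-1 - 134)²)*(37320 + 47092) = (-148 + (-135)²)*84412 = (-148 + 18225)*84412 = 18077*84412 = 1525915724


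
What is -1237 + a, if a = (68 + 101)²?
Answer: 27324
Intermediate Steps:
a = 28561 (a = 169² = 28561)
-1237 + a = -1237 + 28561 = 27324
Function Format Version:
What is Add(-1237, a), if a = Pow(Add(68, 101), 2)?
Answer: 27324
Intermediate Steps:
a = 28561 (a = Pow(169, 2) = 28561)
Add(-1237, a) = Add(-1237, 28561) = 27324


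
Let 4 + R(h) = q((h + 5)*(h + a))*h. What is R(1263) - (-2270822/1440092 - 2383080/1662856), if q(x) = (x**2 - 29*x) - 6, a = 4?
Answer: 487879022309524290910923165/149666601422 ≈ 3.2598e+15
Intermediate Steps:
q(x) = -6 + x**2 - 29*x
R(h) = -4 + h*(-6 + (4 + h)**2*(5 + h)**2 - 29*(4 + h)*(5 + h)) (R(h) = -4 + (-6 + ((h + 5)*(h + 4))**2 - 29*(h + 5)*(h + 4))*h = -4 + (-6 + ((5 + h)*(4 + h))**2 - 29*(5 + h)*(4 + h))*h = -4 + (-6 + ((4 + h)*(5 + h))**2 - 29*(4 + h)*(5 + h))*h = -4 + (-6 + (4 + h)**2*(5 + h)**2 - 29*(4 + h)*(5 + h))*h = -4 + h*(-6 + (4 + h)**2*(5 + h)**2 - 29*(4 + h)*(5 + h)))
R(1263) - (-2270822/1440092 - 2383080/1662856) = (-4 + 1263**5 - 186*1263 + 18*1263**4 + 92*1263**3 + 99*1263**2) - (-2270822/1440092 - 2383080/1662856) = (-4 + 3213784507002543 - 234918 + 18*2544564138561 + 92*2014698447 + 99*1595169) - (-2270822*1/1440092 - 2383080*1/1662856) = (-4 + 3213784507002543 - 234918 + 45802154494098 + 185352257124 + 157921731) - (-1135411/720046 - 297885/207857) = 3259772171440574 - 1*(-450494026937/149666601422) = 3259772171440574 + 450494026937/149666601422 = 487879022309524290910923165/149666601422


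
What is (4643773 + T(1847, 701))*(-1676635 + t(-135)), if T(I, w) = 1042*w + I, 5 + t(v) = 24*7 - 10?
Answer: -9012871173884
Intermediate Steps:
t(v) = 153 (t(v) = -5 + (24*7 - 10) = -5 + (168 - 10) = -5 + 158 = 153)
T(I, w) = I + 1042*w
(4643773 + T(1847, 701))*(-1676635 + t(-135)) = (4643773 + (1847 + 1042*701))*(-1676635 + 153) = (4643773 + (1847 + 730442))*(-1676482) = (4643773 + 732289)*(-1676482) = 5376062*(-1676482) = -9012871173884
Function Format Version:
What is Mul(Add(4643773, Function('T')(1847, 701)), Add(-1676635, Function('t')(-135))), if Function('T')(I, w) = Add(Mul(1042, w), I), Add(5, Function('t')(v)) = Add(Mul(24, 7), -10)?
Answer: -9012871173884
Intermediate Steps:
Function('t')(v) = 153 (Function('t')(v) = Add(-5, Add(Mul(24, 7), -10)) = Add(-5, Add(168, -10)) = Add(-5, 158) = 153)
Function('T')(I, w) = Add(I, Mul(1042, w))
Mul(Add(4643773, Function('T')(1847, 701)), Add(-1676635, Function('t')(-135))) = Mul(Add(4643773, Add(1847, Mul(1042, 701))), Add(-1676635, 153)) = Mul(Add(4643773, Add(1847, 730442)), -1676482) = Mul(Add(4643773, 732289), -1676482) = Mul(5376062, -1676482) = -9012871173884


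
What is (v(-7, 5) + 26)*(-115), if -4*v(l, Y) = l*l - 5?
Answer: -1725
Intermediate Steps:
v(l, Y) = 5/4 - l²/4 (v(l, Y) = -(l*l - 5)/4 = -(l² - 5)/4 = -(-5 + l²)/4 = 5/4 - l²/4)
(v(-7, 5) + 26)*(-115) = ((5/4 - ¼*(-7)²) + 26)*(-115) = ((5/4 - ¼*49) + 26)*(-115) = ((5/4 - 49/4) + 26)*(-115) = (-11 + 26)*(-115) = 15*(-115) = -1725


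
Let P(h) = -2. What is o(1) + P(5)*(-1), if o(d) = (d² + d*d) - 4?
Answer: 0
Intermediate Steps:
o(d) = -4 + 2*d² (o(d) = (d² + d²) - 4 = 2*d² - 4 = -4 + 2*d²)
o(1) + P(5)*(-1) = (-4 + 2*1²) - 2*(-1) = (-4 + 2*1) + 2 = (-4 + 2) + 2 = -2 + 2 = 0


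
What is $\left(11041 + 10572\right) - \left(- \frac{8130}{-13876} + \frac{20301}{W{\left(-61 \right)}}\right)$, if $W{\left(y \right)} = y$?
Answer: $\frac{9287611007}{423218} \approx 21945.0$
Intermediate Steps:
$\left(11041 + 10572\right) - \left(- \frac{8130}{-13876} + \frac{20301}{W{\left(-61 \right)}}\right) = \left(11041 + 10572\right) - \left(- \frac{8130}{-13876} + \frac{20301}{-61}\right) = 21613 - \left(\left(-8130\right) \left(- \frac{1}{13876}\right) + 20301 \left(- \frac{1}{61}\right)\right) = 21613 - \left(\frac{4065}{6938} - \frac{20301}{61}\right) = 21613 - - \frac{140600373}{423218} = 21613 + \frac{140600373}{423218} = \frac{9287611007}{423218}$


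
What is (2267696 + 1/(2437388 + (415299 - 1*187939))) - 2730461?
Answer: -1233152108219/2664748 ≈ -4.6277e+5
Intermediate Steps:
(2267696 + 1/(2437388 + (415299 - 1*187939))) - 2730461 = (2267696 + 1/(2437388 + (415299 - 187939))) - 2730461 = (2267696 + 1/(2437388 + 227360)) - 2730461 = (2267696 + 1/2664748) - 2730461 = 6042838380609/2664748 - 2730461 = -1233152108219/2664748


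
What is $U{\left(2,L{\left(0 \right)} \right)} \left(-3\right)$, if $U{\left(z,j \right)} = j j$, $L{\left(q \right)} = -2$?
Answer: $-12$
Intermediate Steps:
$U{\left(z,j \right)} = j^{2}$
$U{\left(2,L{\left(0 \right)} \right)} \left(-3\right) = \left(-2\right)^{2} \left(-3\right) = 4 \left(-3\right) = -12$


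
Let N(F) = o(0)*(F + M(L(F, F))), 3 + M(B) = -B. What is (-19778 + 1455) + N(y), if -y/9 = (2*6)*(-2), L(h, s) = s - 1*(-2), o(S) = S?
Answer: -18323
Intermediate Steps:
L(h, s) = 2 + s (L(h, s) = s + 2 = 2 + s)
M(B) = -3 - B
y = 216 (y = -9*2*6*(-2) = -108*(-2) = -9*(-24) = 216)
N(F) = 0 (N(F) = 0*(F + (-3 - (2 + F))) = 0*(F + (-3 + (-2 - F))) = 0*(F + (-5 - F)) = 0*(-5) = 0)
(-19778 + 1455) + N(y) = (-19778 + 1455) + 0 = -18323 + 0 = -18323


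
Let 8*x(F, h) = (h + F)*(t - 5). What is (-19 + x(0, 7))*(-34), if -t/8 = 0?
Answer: 3179/4 ≈ 794.75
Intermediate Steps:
t = 0 (t = -8*0 = 0)
x(F, h) = -5*F/8 - 5*h/8 (x(F, h) = ((h + F)*(0 - 5))/8 = ((F + h)*(-5))/8 = (-5*F - 5*h)/8 = -5*F/8 - 5*h/8)
(-19 + x(0, 7))*(-34) = (-19 + (-5/8*0 - 5/8*7))*(-34) = (-19 + (0 - 35/8))*(-34) = (-19 - 35/8)*(-34) = -187/8*(-34) = 3179/4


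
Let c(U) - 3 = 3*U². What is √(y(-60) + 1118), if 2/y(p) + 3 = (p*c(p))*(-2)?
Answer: 2*√469711341918174/1296357 ≈ 33.437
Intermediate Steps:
c(U) = 3 + 3*U²
y(p) = 2/(-3 - 2*p*(3 + 3*p²)) (y(p) = 2/(-3 + (p*(3 + 3*p²))*(-2)) = 2/(-3 - 2*p*(3 + 3*p²)))
√(y(-60) + 1118) = √(-2/(3 + 6*(-60)*(1 + (-60)²)) + 1118) = √(-2/(3 + 6*(-60)*(1 + 3600)) + 1118) = √(-2/(3 + 6*(-60)*3601) + 1118) = √(-2/(3 - 1296360) + 1118) = √(-2/(-1296357) + 1118) = √(-2*(-1/1296357) + 1118) = √(2/1296357 + 1118) = √(1449327128/1296357) = 2*√469711341918174/1296357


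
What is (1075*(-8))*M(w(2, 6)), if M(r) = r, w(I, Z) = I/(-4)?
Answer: 4300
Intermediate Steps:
w(I, Z) = -I/4 (w(I, Z) = I*(-¼) = -I/4)
(1075*(-8))*M(w(2, 6)) = (1075*(-8))*(-¼*2) = -8600*(-½) = 4300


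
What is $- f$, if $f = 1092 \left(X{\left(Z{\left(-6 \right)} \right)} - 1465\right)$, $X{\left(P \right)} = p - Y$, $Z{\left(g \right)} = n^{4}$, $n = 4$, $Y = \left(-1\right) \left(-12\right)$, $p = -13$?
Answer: $1627080$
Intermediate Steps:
$Y = 12$
$Z{\left(g \right)} = 256$ ($Z{\left(g \right)} = 4^{4} = 256$)
$X{\left(P \right)} = -25$ ($X{\left(P \right)} = -13 - 12 = -25$)
$f = -1627080$ ($f = 1092 \left(-25 - 1465\right) = 1092 \left(-1490\right) = -1627080$)
$- f = \left(-1\right) \left(-1627080\right) = 1627080$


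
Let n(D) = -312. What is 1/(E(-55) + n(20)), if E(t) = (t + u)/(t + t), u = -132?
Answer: -10/3103 ≈ -0.0032227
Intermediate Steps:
E(t) = (-132 + t)/(2*t) (E(t) = (t - 132)/(t + t) = (-132 + t)/((2*t)) = (-132 + t)*(1/(2*t)) = (-132 + t)/(2*t))
1/(E(-55) + n(20)) = 1/((½)*(-132 - 55)/(-55) - 312) = 1/((½)*(-1/55)*(-187) - 312) = 1/(17/10 - 312) = 1/(-3103/10) = -10/3103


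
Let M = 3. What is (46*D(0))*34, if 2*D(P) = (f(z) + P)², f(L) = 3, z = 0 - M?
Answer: 7038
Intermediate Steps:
z = -3 (z = 0 - 1*3 = 0 - 3 = -3)
D(P) = (3 + P)²/2
(46*D(0))*34 = (46*((3 + 0)²/2))*34 = (46*((½)*3²))*34 = (46*((½)*9))*34 = (46*(9/2))*34 = 207*34 = 7038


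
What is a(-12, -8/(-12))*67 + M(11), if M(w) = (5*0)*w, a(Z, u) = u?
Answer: 134/3 ≈ 44.667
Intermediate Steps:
M(w) = 0 (M(w) = 0*w = 0)
a(-12, -8/(-12))*67 + M(11) = -8/(-12)*67 + 0 = -8*(-1/12)*67 + 0 = (⅔)*67 + 0 = 134/3 + 0 = 134/3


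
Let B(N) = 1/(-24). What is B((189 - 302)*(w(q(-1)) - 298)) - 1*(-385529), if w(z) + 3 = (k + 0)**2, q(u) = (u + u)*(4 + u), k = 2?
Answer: 9252695/24 ≈ 3.8553e+5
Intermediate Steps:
q(u) = 2*u*(4 + u) (q(u) = (2*u)*(4 + u) = 2*u*(4 + u))
w(z) = 1 (w(z) = -3 + (2 + 0)**2 = -3 + 2**2 = -3 + 4 = 1)
B(N) = -1/24
B((189 - 302)*(w(q(-1)) - 298)) - 1*(-385529) = -1/24 - 1*(-385529) = -1/24 + 385529 = 9252695/24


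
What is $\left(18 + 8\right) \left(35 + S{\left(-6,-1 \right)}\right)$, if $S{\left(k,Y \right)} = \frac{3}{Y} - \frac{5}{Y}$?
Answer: $962$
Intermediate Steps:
$S{\left(k,Y \right)} = - \frac{2}{Y}$
$\left(18 + 8\right) \left(35 + S{\left(-6,-1 \right)}\right) = \left(18 + 8\right) \left(35 - \frac{2}{-1}\right) = 26 \left(35 - -2\right) = 26 \left(35 + 2\right) = 26 \cdot 37 = 962$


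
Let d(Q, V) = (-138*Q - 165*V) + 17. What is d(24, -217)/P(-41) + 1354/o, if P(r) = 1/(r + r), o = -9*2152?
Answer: -25815801557/9684 ≈ -2.6658e+6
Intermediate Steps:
d(Q, V) = 17 - 165*V - 138*Q (d(Q, V) = (-165*V - 138*Q) + 17 = 17 - 165*V - 138*Q)
o = -19368
P(r) = 1/(2*r)
d(24, -217)/P(-41) + 1354/o = (17 - 165*(-217) - 138*24)/(((½)/(-41))) + 1354/(-19368) = (17 + 35805 - 3312)/(((½)*(-1/41))) + 1354*(-1/19368) = 32510/(-1/82) - 677/9684 = 32510*(-82) - 677/9684 = -2665820 - 677/9684 = -25815801557/9684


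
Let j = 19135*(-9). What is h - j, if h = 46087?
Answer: 218302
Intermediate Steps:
j = -172215
h - j = 46087 - 1*(-172215) = 46087 + 172215 = 218302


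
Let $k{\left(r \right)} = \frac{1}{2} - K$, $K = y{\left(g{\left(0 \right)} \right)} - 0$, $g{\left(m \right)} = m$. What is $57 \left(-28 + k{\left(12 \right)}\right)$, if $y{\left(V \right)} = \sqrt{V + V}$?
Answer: $- \frac{3135}{2} \approx -1567.5$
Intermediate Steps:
$y{\left(V \right)} = \sqrt{2} \sqrt{V}$ ($y{\left(V \right)} = \sqrt{2 V} = \sqrt{2} \sqrt{V}$)
$K = 0$ ($K = \sqrt{2} \sqrt{0} - 0 = \sqrt{2} \cdot 0 + 0 = 0 + 0 = 0$)
$k{\left(r \right)} = \frac{1}{2}$ ($k{\left(r \right)} = \frac{1}{2} - 0 = \frac{1}{2} + 0 = \frac{1}{2}$)
$57 \left(-28 + k{\left(12 \right)}\right) = 57 \left(-28 + \frac{1}{2}\right) = 57 \left(- \frac{55}{2}\right) = - \frac{3135}{2}$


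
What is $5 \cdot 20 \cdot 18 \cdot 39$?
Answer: $70200$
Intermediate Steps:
$5 \cdot 20 \cdot 18 \cdot 39 = 100 \cdot 18 \cdot 39 = 1800 \cdot 39 = 70200$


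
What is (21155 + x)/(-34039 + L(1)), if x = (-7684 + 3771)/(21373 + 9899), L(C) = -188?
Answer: -661555247/1070346744 ≈ -0.61808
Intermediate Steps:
x = -3913/31272 ≈ -0.12513
(21155 + x)/(-34039 + L(1)) = (21155 - 3913/31272)/(-34039 - 188) = (661555247/31272)/(-34227) = (661555247/31272)*(-1/34227) = -661555247/1070346744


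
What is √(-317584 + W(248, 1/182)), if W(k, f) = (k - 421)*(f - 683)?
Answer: 11*I*√54593266/182 ≈ 446.57*I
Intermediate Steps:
W(k, f) = (-683 + f)*(-421 + k) (W(k, f) = (-421 + k)*(-683 + f) = (-683 + f)*(-421 + k))
√(-317584 + W(248, 1/182)) = √(-317584 + (287543 - 683*248 - 421/182 + 248/182)) = √(-317584 + (287543 - 169384 - 421*1/182 + (1/182)*248)) = √(-317584 + (287543 - 169384 - 421/182 + 124/91)) = √(-317584 + 21504765/182) = √(-36295523/182) = 11*I*√54593266/182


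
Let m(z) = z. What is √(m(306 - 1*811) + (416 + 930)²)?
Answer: √1811211 ≈ 1345.8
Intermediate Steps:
√(m(306 - 1*811) + (416 + 930)²) = √((306 - 1*811) + (416 + 930)²) = √((306 - 811) + 1346²) = √(-505 + 1811716) = √1811211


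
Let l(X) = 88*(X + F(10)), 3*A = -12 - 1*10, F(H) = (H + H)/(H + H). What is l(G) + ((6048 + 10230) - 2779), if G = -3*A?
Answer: 15523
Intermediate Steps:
F(H) = 1 (F(H) = (2*H)/((2*H)) = (2*H)*(1/(2*H)) = 1)
A = -22/3 (A = (-12 - 1*10)/3 = (-12 - 10)/3 = (⅓)*(-22) = -22/3 ≈ -7.3333)
G = 22 (G = -3*(-22/3) = 22)
l(X) = 88 + 88*X (l(X) = 88*(X + 1) = 88*(1 + X) = 88 + 88*X)
l(G) + ((6048 + 10230) - 2779) = (88 + 88*22) + ((6048 + 10230) - 2779) = (88 + 1936) + (16278 - 2779) = 2024 + 13499 = 15523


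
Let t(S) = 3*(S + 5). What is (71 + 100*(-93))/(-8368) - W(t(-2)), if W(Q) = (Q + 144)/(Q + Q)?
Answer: -61899/8368 ≈ -7.3971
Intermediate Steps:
t(S) = 15 + 3*S (t(S) = 3*(5 + S) = 15 + 3*S)
W(Q) = (144 + Q)/(2*Q) (W(Q) = (144 + Q)/((2*Q)) = (144 + Q)*(1/(2*Q)) = (144 + Q)/(2*Q))
(71 + 100*(-93))/(-8368) - W(t(-2)) = (71 + 100*(-93))/(-8368) - (144 + (15 + 3*(-2)))/(2*(15 + 3*(-2))) = (71 - 9300)*(-1/8368) - (144 + (15 - 6))/(2*(15 - 6)) = -9229*(-1/8368) - (144 + 9)/(2*9) = 9229/8368 - 153/(2*9) = 9229/8368 - 1*17/2 = 9229/8368 - 17/2 = -61899/8368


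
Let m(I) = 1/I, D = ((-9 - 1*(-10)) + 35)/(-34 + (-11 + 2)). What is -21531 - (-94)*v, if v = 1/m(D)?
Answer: -929217/43 ≈ -21610.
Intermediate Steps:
D = -36/43 (D = ((-9 + 10) + 35)/(-34 - 9) = (1 + 35)/(-43) = 36*(-1/43) = -36/43 ≈ -0.83721)
v = -36/43 (v = 1/(1/(-36/43)) = 1/(-43/36) = -36/43 ≈ -0.83721)
-21531 - (-94)*v = -21531 - (-94)*(-36)/43 = -21531 - 1*3384/43 = -21531 - 3384/43 = -929217/43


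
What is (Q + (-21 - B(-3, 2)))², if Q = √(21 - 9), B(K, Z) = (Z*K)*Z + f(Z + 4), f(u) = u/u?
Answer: 112 - 40*√3 ≈ 42.718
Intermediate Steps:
f(u) = 1
B(K, Z) = 1 + K*Z² (B(K, Z) = (Z*K)*Z + 1 = (K*Z)*Z + 1 = K*Z² + 1 = 1 + K*Z²)
Q = 2*√3 (Q = √12 = 2*√3 ≈ 3.4641)
(Q + (-21 - B(-3, 2)))² = (2*√3 + (-21 - (1 - 3*2²)))² = (2*√3 + (-21 - (1 - 3*4)))² = (2*√3 + (-21 - (1 - 12)))² = (2*√3 + (-21 - 1*(-11)))² = (2*√3 + (-21 + 11))² = (2*√3 - 10)² = (-10 + 2*√3)²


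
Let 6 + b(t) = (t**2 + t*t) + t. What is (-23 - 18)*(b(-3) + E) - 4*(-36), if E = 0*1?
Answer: -225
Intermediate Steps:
E = 0
b(t) = -6 + t + 2*t**2 (b(t) = -6 + ((t**2 + t*t) + t) = -6 + ((t**2 + t**2) + t) = -6 + (2*t**2 + t) = -6 + (t + 2*t**2) = -6 + t + 2*t**2)
(-23 - 18)*(b(-3) + E) - 4*(-36) = (-23 - 18)*((-6 - 3 + 2*(-3)**2) + 0) - 4*(-36) = -41*((-6 - 3 + 2*9) + 0) + 144 = -41*((-6 - 3 + 18) + 0) + 144 = -41*(9 + 0) + 144 = -41*9 + 144 = -369 + 144 = -225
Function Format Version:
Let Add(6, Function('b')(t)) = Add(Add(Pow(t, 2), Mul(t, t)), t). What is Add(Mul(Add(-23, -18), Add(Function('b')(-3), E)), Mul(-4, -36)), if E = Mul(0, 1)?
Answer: -225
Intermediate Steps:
E = 0
Function('b')(t) = Add(-6, t, Mul(2, Pow(t, 2))) (Function('b')(t) = Add(-6, Add(Add(Pow(t, 2), Mul(t, t)), t)) = Add(-6, Add(Add(Pow(t, 2), Pow(t, 2)), t)) = Add(-6, Add(Mul(2, Pow(t, 2)), t)) = Add(-6, Add(t, Mul(2, Pow(t, 2)))) = Add(-6, t, Mul(2, Pow(t, 2))))
Add(Mul(Add(-23, -18), Add(Function('b')(-3), E)), Mul(-4, -36)) = Add(Mul(Add(-23, -18), Add(Add(-6, -3, Mul(2, Pow(-3, 2))), 0)), Mul(-4, -36)) = Add(Mul(-41, Add(Add(-6, -3, Mul(2, 9)), 0)), 144) = Add(Mul(-41, Add(Add(-6, -3, 18), 0)), 144) = Add(Mul(-41, Add(9, 0)), 144) = Add(Mul(-41, 9), 144) = Add(-369, 144) = -225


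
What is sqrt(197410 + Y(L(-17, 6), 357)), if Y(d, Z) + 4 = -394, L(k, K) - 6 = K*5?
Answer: 2*sqrt(49253) ≈ 443.86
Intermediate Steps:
L(k, K) = 6 + 5*K (L(k, K) = 6 + K*5 = 6 + 5*K)
Y(d, Z) = -398 (Y(d, Z) = -4 - 394 = -398)
sqrt(197410 + Y(L(-17, 6), 357)) = sqrt(197410 - 398) = sqrt(197012) = 2*sqrt(49253)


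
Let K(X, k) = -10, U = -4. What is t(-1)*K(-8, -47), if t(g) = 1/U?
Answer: 5/2 ≈ 2.5000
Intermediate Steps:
t(g) = -¼ (t(g) = 1/(-4) = -¼)
t(-1)*K(-8, -47) = -¼*(-10) = 5/2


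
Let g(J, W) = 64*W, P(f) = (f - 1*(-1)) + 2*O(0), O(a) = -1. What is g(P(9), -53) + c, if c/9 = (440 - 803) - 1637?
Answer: -21392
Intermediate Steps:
c = -18000 (c = 9*((440 - 803) - 1637) = 9*(-363 - 1637) = 9*(-2000) = -18000)
P(f) = -1 + f (P(f) = (f - 1*(-1)) + 2*(-1) = (f + 1) - 2 = (1 + f) - 2 = -1 + f)
g(P(9), -53) + c = 64*(-53) - 18000 = -3392 - 18000 = -21392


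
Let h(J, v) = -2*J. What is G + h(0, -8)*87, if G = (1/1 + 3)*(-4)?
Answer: -16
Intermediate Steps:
G = -16 (G = (1 + 3)*(-4) = 4*(-4) = -16)
G + h(0, -8)*87 = -16 - 2*0*87 = -16 + 0*87 = -16 + 0 = -16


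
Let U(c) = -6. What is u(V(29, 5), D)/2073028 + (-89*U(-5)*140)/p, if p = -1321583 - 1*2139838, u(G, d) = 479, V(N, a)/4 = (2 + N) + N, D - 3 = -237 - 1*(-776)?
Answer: -51107184207/2391874217596 ≈ -0.021367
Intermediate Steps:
D = 542 (D = 3 + (-237 - 1*(-776)) = 3 + (-237 + 776) = 3 + 539 = 542)
V(N, a) = 8 + 8*N (V(N, a) = 4*((2 + N) + N) = 4*(2 + 2*N) = 8 + 8*N)
p = -3461421 (p = -1321583 - 2139838 = -3461421)
u(V(29, 5), D)/2073028 + (-89*U(-5)*140)/p = 479/2073028 + (-89*(-6)*140)/(-3461421) = 479*(1/2073028) + (534*140)*(-1/3461421) = 479/2073028 + 74760*(-1/3461421) = 479/2073028 - 24920/1153807 = -51107184207/2391874217596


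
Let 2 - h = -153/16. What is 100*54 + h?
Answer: 86585/16 ≈ 5411.6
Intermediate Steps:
h = 185/16 (h = 2 - (-153)/16 = 2 - 1*(-153/16) = 2 + 153/16 = 185/16 ≈ 11.563)
100*54 + h = 100*54 + 185/16 = 5400 + 185/16 = 86585/16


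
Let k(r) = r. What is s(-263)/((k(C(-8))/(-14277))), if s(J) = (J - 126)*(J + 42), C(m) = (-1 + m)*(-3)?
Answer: -409126471/9 ≈ -4.5458e+7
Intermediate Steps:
C(m) = 3 - 3*m
s(J) = (-126 + J)*(42 + J)
s(-263)/((k(C(-8))/(-14277))) = (-5292 + (-263)² - 84*(-263))/(((3 - 3*(-8))/(-14277))) = (-5292 + 69169 + 22092)/(((3 + 24)*(-1/14277))) = 85969/((27*(-1/14277))) = 85969/(-9/4759) = 85969*(-4759/9) = -409126471/9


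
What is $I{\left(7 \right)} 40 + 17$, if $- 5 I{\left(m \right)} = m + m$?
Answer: $-95$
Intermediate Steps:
$I{\left(m \right)} = - \frac{2 m}{5}$ ($I{\left(m \right)} = - \frac{m + m}{5} = - \frac{2 m}{5}$)
$I{\left(7 \right)} 40 + 17 = \left(- \frac{2}{5}\right) 7 \cdot 40 + 17 = \left(- \frac{14}{5}\right) 40 + 17 = -112 + 17 = -95$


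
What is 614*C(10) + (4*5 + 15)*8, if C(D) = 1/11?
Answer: 3694/11 ≈ 335.82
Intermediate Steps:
C(D) = 1/11
614*C(10) + (4*5 + 15)*8 = 614*(1/11) + (4*5 + 15)*8 = 614/11 + (20 + 15)*8 = 614/11 + 35*8 = 614/11 + 280 = 3694/11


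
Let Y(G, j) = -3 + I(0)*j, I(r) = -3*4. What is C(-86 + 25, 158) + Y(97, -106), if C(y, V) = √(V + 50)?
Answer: 1269 + 4*√13 ≈ 1283.4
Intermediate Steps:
I(r) = -12
Y(G, j) = -3 - 12*j
C(y, V) = √(50 + V)
C(-86 + 25, 158) + Y(97, -106) = √(50 + 158) + (-3 - 12*(-106)) = √208 + (-3 + 1272) = 4*√13 + 1269 = 1269 + 4*√13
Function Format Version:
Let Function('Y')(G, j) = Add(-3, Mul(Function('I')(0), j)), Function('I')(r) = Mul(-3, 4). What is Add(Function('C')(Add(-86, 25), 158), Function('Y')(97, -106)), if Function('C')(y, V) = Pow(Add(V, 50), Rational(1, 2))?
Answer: Add(1269, Mul(4, Pow(13, Rational(1, 2)))) ≈ 1283.4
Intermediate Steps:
Function('I')(r) = -12
Function('Y')(G, j) = Add(-3, Mul(-12, j))
Function('C')(y, V) = Pow(Add(50, V), Rational(1, 2))
Add(Function('C')(Add(-86, 25), 158), Function('Y')(97, -106)) = Add(Pow(Add(50, 158), Rational(1, 2)), Add(-3, Mul(-12, -106))) = Add(Pow(208, Rational(1, 2)), Add(-3, 1272)) = Add(Mul(4, Pow(13, Rational(1, 2))), 1269) = Add(1269, Mul(4, Pow(13, Rational(1, 2))))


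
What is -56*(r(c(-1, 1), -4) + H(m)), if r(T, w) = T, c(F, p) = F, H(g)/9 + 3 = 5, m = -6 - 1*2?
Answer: -952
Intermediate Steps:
m = -8 (m = -6 - 2 = -8)
H(g) = 18 (H(g) = -27 + 9*5 = -27 + 45 = 18)
-56*(r(c(-1, 1), -4) + H(m)) = -56*(-1 + 18) = -56*17 = -952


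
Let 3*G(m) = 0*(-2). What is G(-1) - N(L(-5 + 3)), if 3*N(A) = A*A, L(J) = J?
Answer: -4/3 ≈ -1.3333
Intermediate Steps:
G(m) = 0 (G(m) = (0*(-2))/3 = (⅓)*0 = 0)
N(A) = A²/3 (N(A) = (A*A)/3 = A²/3)
G(-1) - N(L(-5 + 3)) = 0 - (-5 + 3)²/3 = 0 - (-2)²/3 = 0 - 4/3 = -4/3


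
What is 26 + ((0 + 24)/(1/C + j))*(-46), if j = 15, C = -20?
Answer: -622/13 ≈ -47.846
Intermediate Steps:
26 + ((0 + 24)/(1/C + j))*(-46) = 26 + ((0 + 24)/(1/(-20) + 15))*(-46) = 26 + (24/(-1/20 + 15))*(-46) = 26 + (24/(299/20))*(-46) = 26 + (24*(20/299))*(-46) = 26 + (480/299)*(-46) = 26 - 960/13 = -622/13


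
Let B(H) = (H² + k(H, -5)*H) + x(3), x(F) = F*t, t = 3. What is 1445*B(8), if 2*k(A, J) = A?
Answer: 151725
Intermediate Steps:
k(A, J) = A/2
x(F) = 3*F (x(F) = F*3 = 3*F)
B(H) = 9 + 3*H²/2 (B(H) = (H² + (H/2)*H) + 3*3 = (H² + H²/2) + 9 = 3*H²/2 + 9 = 9 + 3*H²/2)
1445*B(8) = 1445*(9 + (3/2)*8²) = 1445*(9 + (3/2)*64) = 1445*(9 + 96) = 1445*105 = 151725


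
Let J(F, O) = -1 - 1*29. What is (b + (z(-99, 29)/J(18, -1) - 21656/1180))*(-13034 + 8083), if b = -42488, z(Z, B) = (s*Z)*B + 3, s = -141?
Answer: 16358148559/59 ≈ 2.7726e+8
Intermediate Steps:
z(Z, B) = 3 - 141*B*Z (z(Z, B) = (-141*Z)*B + 3 = -141*B*Z + 3 = 3 - 141*B*Z)
J(F, O) = -30 (J(F, O) = -1 - 29 = -30)
(b + (z(-99, 29)/J(18, -1) - 21656/1180))*(-13034 + 8083) = (-42488 + ((3 - 141*29*(-99))/(-30) - 21656/1180))*(-13034 + 8083) = (-42488 + ((3 + 404811)*(-1/30) - 21656*1/1180))*(-4951) = (-42488 + (404814*(-1/30) - 5414/295))*(-4951) = (-42488 + (-67469/5 - 5414/295))*(-4951) = (-42488 - 797217/59)*(-4951) = -3304009/59*(-4951) = 16358148559/59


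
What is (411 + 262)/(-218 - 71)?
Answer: -673/289 ≈ -2.3287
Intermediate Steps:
(411 + 262)/(-218 - 71) = 673/(-289) = 673*(-1/289) = -673/289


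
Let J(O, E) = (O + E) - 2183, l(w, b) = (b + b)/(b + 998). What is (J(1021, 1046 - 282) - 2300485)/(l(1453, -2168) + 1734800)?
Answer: -1346016555/1014860168 ≈ -1.3263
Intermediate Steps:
l(w, b) = 2*b/(998 + b) (l(w, b) = (2*b)/(998 + b) = 2*b/(998 + b))
J(O, E) = -2183 + E + O (J(O, E) = (E + O) - 2183 = -2183 + E + O)
(J(1021, 1046 - 282) - 2300485)/(l(1453, -2168) + 1734800) = ((-2183 + (1046 - 282) + 1021) - 2300485)/(2*(-2168)/(998 - 2168) + 1734800) = ((-2183 + 764 + 1021) - 2300485)/(2*(-2168)/(-1170) + 1734800) = (-398 - 2300485)/(2*(-2168)*(-1/1170) + 1734800) = -2300883/(2168/585 + 1734800) = -2300883/1014860168/585 = -2300883*585/1014860168 = -1346016555/1014860168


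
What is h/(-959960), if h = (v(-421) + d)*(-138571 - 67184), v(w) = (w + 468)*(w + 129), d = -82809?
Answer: -3972429483/191992 ≈ -20691.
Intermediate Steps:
v(w) = (129 + w)*(468 + w) (v(w) = (468 + w)*(129 + w) = (129 + w)*(468 + w))
h = 19862147415 (h = ((60372 + (-421)² + 597*(-421)) - 82809)*(-138571 - 67184) = ((60372 + 177241 - 251337) - 82809)*(-205755) = (-13724 - 82809)*(-205755) = -96533*(-205755) = 19862147415)
h/(-959960) = 19862147415/(-959960) = 19862147415*(-1/959960) = -3972429483/191992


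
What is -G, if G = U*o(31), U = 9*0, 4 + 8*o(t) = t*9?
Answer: 0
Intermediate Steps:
o(t) = -1/2 + 9*t/8 (o(t) = -1/2 + (t*9)/8 = -1/2 + (9*t)/8 = -1/2 + 9*t/8)
U = 0
G = 0 (G = 0*(-1/2 + (9/8)*31) = 0*(-1/2 + 279/8) = 0*(275/8) = 0)
-G = -1*0 = 0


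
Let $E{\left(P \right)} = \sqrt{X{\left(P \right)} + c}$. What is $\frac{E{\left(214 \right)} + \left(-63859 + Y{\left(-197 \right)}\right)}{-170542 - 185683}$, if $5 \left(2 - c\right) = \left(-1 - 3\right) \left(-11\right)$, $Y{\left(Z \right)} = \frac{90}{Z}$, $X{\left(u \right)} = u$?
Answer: $\frac{12580313}{70176325} - \frac{2 \sqrt{1295}}{1781125} \approx 0.17923$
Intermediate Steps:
$c = - \frac{34}{5}$ ($c = 2 - \frac{\left(-1 - 3\right) \left(-11\right)}{5} = 2 - \frac{\left(-4\right) \left(-11\right)}{5} = 2 - \frac{44}{5} = - \frac{34}{5} \approx -6.8$)
$E{\left(P \right)} = \sqrt{- \frac{34}{5} + P}$ ($E{\left(P \right)} = \sqrt{P - \frac{34}{5}} = \sqrt{- \frac{34}{5} + P}$)
$\frac{E{\left(214 \right)} + \left(-63859 + Y{\left(-197 \right)}\right)}{-170542 - 185683} = \frac{\frac{\sqrt{-170 + 25 \cdot 214}}{5} - \left(63859 - \frac{90}{-197}\right)}{-170542 - 185683} = \frac{\frac{\sqrt{-170 + 5350}}{5} + \left(-63859 + 90 \left(- \frac{1}{197}\right)\right)}{-356225} = \left(\frac{\sqrt{5180}}{5} - \frac{12580313}{197}\right) \left(- \frac{1}{356225}\right) = \left(\frac{2 \sqrt{1295}}{5} - \frac{12580313}{197}\right) \left(- \frac{1}{356225}\right) = \left(- \frac{12580313}{197} + \frac{2 \sqrt{1295}}{5}\right) \left(- \frac{1}{356225}\right) = \frac{12580313}{70176325} - \frac{2 \sqrt{1295}}{1781125}$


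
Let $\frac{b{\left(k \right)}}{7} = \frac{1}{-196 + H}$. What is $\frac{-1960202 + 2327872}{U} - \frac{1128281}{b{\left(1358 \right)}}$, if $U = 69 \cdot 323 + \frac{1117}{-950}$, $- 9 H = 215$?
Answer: $\frac{6753323235382181}{190543797} \approx 3.5442 \cdot 10^{7}$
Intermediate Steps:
$H = - \frac{215}{9}$ ($H = \left(- \frac{1}{9}\right) 215 = - \frac{215}{9} \approx -23.889$)
$b{\left(k \right)} = - \frac{63}{1979}$ ($b{\left(k \right)} = \frac{7}{-196 - \frac{215}{9}} = \frac{7}{- \frac{1979}{9}} = 7 \left(- \frac{9}{1979}\right) = - \frac{63}{1979}$)
$U = \frac{21171533}{950}$ ($U = 22287 + 1117 \left(- \frac{1}{950}\right) = 22287 - \frac{1117}{950} = \frac{21171533}{950} \approx 22286.0$)
$\frac{-1960202 + 2327872}{U} - \frac{1128281}{b{\left(1358 \right)}} = \frac{-1960202 + 2327872}{\frac{21171533}{950}} - \frac{1128281}{- \frac{63}{1979}} = 367670 \cdot \frac{950}{21171533} - - \frac{318981157}{9} = \frac{349286500}{21171533} + \frac{318981157}{9} = \frac{6753323235382181}{190543797}$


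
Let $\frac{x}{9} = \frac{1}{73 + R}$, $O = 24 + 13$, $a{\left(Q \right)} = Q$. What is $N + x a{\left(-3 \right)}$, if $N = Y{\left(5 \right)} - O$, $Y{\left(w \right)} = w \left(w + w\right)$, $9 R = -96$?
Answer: $\frac{2350}{187} \approx 12.567$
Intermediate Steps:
$R = - \frac{32}{3}$ ($R = \frac{1}{9} \left(-96\right) = - \frac{32}{3} \approx -10.667$)
$O = 37$
$x = \frac{27}{187}$ ($x = \frac{9}{73 - \frac{32}{3}} = \frac{9}{\frac{187}{3}} = 9 \cdot \frac{3}{187} = \frac{27}{187} \approx 0.14439$)
$Y{\left(w \right)} = 2 w^{2}$ ($Y{\left(w \right)} = w 2 w = 2 w^{2}$)
$N = 13$ ($N = 2 \cdot 5^{2} - 37 = 2 \cdot 25 - 37 = 50 - 37 = 13$)
$N + x a{\left(-3 \right)} = 13 + \frac{27}{187} \left(-3\right) = 13 - \frac{81}{187} = \frac{2350}{187}$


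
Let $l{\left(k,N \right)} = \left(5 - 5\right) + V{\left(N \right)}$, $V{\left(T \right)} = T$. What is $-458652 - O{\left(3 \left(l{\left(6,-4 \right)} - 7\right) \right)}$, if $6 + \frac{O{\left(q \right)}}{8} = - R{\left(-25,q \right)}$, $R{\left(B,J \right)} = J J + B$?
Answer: $-450092$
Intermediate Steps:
$R{\left(B,J \right)} = B + J^{2}$ ($R{\left(B,J \right)} = J^{2} + B = B + J^{2}$)
$l{\left(k,N \right)} = N$ ($l{\left(k,N \right)} = \left(5 - 5\right) + N = 0 + N = N$)
$O{\left(q \right)} = 152 - 8 q^{2}$ ($O{\left(q \right)} = -48 + 8 \left(- (-25 + q^{2})\right) = -48 + 8 \left(25 - q^{2}\right) = -48 - \left(-200 + 8 q^{2}\right) = 152 - 8 q^{2}$)
$-458652 - O{\left(3 \left(l{\left(6,-4 \right)} - 7\right) \right)} = -458652 - \left(152 - 8 \left(3 \left(-4 - 7\right)\right)^{2}\right) = -458652 - \left(152 - 8 \left(3 \left(-11\right)\right)^{2}\right) = -458652 - \left(152 - 8 \left(-33\right)^{2}\right) = -458652 - \left(152 - 8712\right) = -458652 - -8560 = -458652 + 8560 = -450092$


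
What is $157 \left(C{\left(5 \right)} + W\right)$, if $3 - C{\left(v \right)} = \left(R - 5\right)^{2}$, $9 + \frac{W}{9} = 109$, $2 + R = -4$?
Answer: $122774$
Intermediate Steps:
$R = -6$ ($R = -2 - 4 = -6$)
$W = 900$ ($W = -81 + 9 \cdot 109 = -81 + 981 = 900$)
$C{\left(v \right)} = -118$ ($C{\left(v \right)} = 3 - \left(-6 - 5\right)^{2} = 3 - \left(-11\right)^{2} = 3 - 121 = -118$)
$157 \left(C{\left(5 \right)} + W\right) = 157 \left(-118 + 900\right) = 157 \cdot 782 = 122774$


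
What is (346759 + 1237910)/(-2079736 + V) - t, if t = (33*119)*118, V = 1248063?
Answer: -385387209447/831673 ≈ -4.6339e+5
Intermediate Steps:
t = 463386 (t = 3927*118 = 463386)
(346759 + 1237910)/(-2079736 + V) - t = (346759 + 1237910)/(-2079736 + 1248063) - 1*463386 = 1584669/(-831673) - 463386 = 1584669*(-1/831673) - 463386 = -1584669/831673 - 463386 = -385387209447/831673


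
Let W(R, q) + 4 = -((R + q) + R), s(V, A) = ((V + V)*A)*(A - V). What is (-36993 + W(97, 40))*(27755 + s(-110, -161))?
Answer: 66221476615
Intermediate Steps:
s(V, A) = 2*A*V*(A - V) (s(V, A) = ((2*V)*A)*(A - V) = (2*A*V)*(A - V) = 2*A*V*(A - V))
W(R, q) = -4 - q - 2*R (W(R, q) = -4 - ((R + q) + R) = -4 - (q + 2*R) = -4 + (-q - 2*R) = -4 - q - 2*R)
(-36993 + W(97, 40))*(27755 + s(-110, -161)) = (-36993 + (-4 - 1*40 - 2*97))*(27755 + 2*(-161)*(-110)*(-161 - 1*(-110))) = (-36993 + (-4 - 40 - 194))*(27755 + 2*(-161)*(-110)*(-161 + 110)) = (-36993 - 238)*(27755 + 2*(-161)*(-110)*(-51)) = -37231*(27755 - 1806420) = -37231*(-1778665) = 66221476615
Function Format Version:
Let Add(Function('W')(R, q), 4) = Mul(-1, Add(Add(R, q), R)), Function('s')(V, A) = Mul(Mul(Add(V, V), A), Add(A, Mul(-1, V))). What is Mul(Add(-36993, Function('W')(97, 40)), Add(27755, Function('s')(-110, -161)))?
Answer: 66221476615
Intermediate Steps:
Function('s')(V, A) = Mul(2, A, V, Add(A, Mul(-1, V))) (Function('s')(V, A) = Mul(Mul(Mul(2, V), A), Add(A, Mul(-1, V))) = Mul(Mul(2, A, V), Add(A, Mul(-1, V))) = Mul(2, A, V, Add(A, Mul(-1, V))))
Function('W')(R, q) = Add(-4, Mul(-1, q), Mul(-2, R)) (Function('W')(R, q) = Add(-4, Mul(-1, Add(Add(R, q), R))) = Add(-4, Mul(-1, Add(q, Mul(2, R)))) = Add(-4, Add(Mul(-1, q), Mul(-2, R))) = Add(-4, Mul(-1, q), Mul(-2, R)))
Mul(Add(-36993, Function('W')(97, 40)), Add(27755, Function('s')(-110, -161))) = Mul(Add(-36993, Add(-4, Mul(-1, 40), Mul(-2, 97))), Add(27755, Mul(2, -161, -110, Add(-161, Mul(-1, -110))))) = Mul(Add(-36993, Add(-4, -40, -194)), Add(27755, Mul(2, -161, -110, Add(-161, 110)))) = Mul(Add(-36993, -238), Add(27755, Mul(2, -161, -110, -51))) = Mul(-37231, Add(27755, -1806420)) = Mul(-37231, -1778665) = 66221476615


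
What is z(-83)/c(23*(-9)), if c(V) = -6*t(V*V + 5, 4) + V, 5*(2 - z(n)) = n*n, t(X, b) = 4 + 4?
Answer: 2293/425 ≈ 5.3953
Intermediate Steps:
t(X, b) = 8
z(n) = 2 - n²/5 (z(n) = 2 - n*n/5 = 2 - n²/5)
c(V) = -48 + V (c(V) = -6*8 + V = -48 + V)
z(-83)/c(23*(-9)) = (2 - ⅕*(-83)²)/(-48 + 23*(-9)) = (2 - ⅕*6889)/(-48 - 207) = (2 - 6889/5)/(-255) = -6879/5*(-1/255) = 2293/425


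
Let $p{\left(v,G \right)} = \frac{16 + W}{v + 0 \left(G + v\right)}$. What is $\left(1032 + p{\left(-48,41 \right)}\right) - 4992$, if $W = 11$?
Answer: $- \frac{63369}{16} \approx -3960.6$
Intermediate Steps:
$p{\left(v,G \right)} = \frac{27}{v}$ ($p{\left(v,G \right)} = \frac{16 + 11}{v + 0 \left(G + v\right)} = \frac{27}{v + 0} = \frac{27}{v}$)
$\left(1032 + p{\left(-48,41 \right)}\right) - 4992 = \left(1032 + \frac{27}{-48}\right) - 4992 = \left(1032 + 27 \left(- \frac{1}{48}\right)\right) - 4992 = \left(1032 - \frac{9}{16}\right) - 4992 = \frac{16503}{16} - 4992 = - \frac{63369}{16}$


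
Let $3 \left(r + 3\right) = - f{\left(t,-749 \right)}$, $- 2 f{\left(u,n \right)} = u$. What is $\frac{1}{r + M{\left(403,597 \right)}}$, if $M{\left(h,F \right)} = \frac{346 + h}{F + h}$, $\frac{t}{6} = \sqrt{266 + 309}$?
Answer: $\frac{2251000}{569932999} + \frac{5000000 \sqrt{23}}{569932999} \approx 0.046023$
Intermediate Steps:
$t = 30 \sqrt{23}$ ($t = 6 \sqrt{266 + 309} = 6 \sqrt{575} = 6 \cdot 5 \sqrt{23} = 30 \sqrt{23} \approx 143.88$)
$M{\left(h,F \right)} = \frac{346 + h}{F + h}$
$f{\left(u,n \right)} = - \frac{u}{2}$
$r = -3 + 5 \sqrt{23}$ ($r = -3 + \frac{\left(-1\right) \left(- \frac{30 \sqrt{23}}{2}\right)}{3} = -3 + \frac{\left(-1\right) \left(- 15 \sqrt{23}\right)}{3} = -3 + \frac{15 \sqrt{23}}{3} = -3 + 5 \sqrt{23} \approx 20.979$)
$\frac{1}{r + M{\left(403,597 \right)}} = \frac{1}{\left(-3 + 5 \sqrt{23}\right) + \frac{346 + 403}{597 + 403}} = \frac{1}{\left(-3 + 5 \sqrt{23}\right) + \frac{1}{1000} \cdot 749} = \frac{1}{\left(-3 + 5 \sqrt{23}\right) + \frac{749}{1000}} = \frac{1}{- \frac{2251}{1000} + 5 \sqrt{23}}$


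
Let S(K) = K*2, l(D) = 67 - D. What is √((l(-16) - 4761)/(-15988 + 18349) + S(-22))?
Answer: I*√256314882/2361 ≈ 6.781*I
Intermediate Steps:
S(K) = 2*K
√((l(-16) - 4761)/(-15988 + 18349) + S(-22)) = √(((67 - 1*(-16)) - 4761)/(-15988 + 18349) + 2*(-22)) = √(((67 + 16) - 4761)/2361 - 44) = √((83 - 4761)*(1/2361) - 44) = √(-4678*1/2361 - 44) = √(-4678/2361 - 44) = √(-108562/2361) = I*√256314882/2361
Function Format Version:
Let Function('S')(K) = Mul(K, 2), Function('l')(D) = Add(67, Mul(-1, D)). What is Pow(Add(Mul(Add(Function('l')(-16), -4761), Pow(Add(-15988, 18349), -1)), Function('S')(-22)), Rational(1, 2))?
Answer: Mul(Rational(1, 2361), I, Pow(256314882, Rational(1, 2))) ≈ Mul(6.7810, I)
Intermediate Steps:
Function('S')(K) = Mul(2, K)
Pow(Add(Mul(Add(Function('l')(-16), -4761), Pow(Add(-15988, 18349), -1)), Function('S')(-22)), Rational(1, 2)) = Pow(Add(Mul(Add(Add(67, Mul(-1, -16)), -4761), Pow(Add(-15988, 18349), -1)), Mul(2, -22)), Rational(1, 2)) = Pow(Add(Mul(Add(Add(67, 16), -4761), Pow(2361, -1)), -44), Rational(1, 2)) = Pow(Add(Mul(Add(83, -4761), Rational(1, 2361)), -44), Rational(1, 2)) = Pow(Add(Mul(-4678, Rational(1, 2361)), -44), Rational(1, 2)) = Pow(Add(Rational(-4678, 2361), -44), Rational(1, 2)) = Pow(Rational(-108562, 2361), Rational(1, 2)) = Mul(Rational(1, 2361), I, Pow(256314882, Rational(1, 2)))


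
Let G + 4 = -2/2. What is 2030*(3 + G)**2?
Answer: 8120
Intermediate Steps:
G = -5 (G = -4 - 2/2 = -4 - 2*1/2 = -4 - 1 = -5)
2030*(3 + G)**2 = 2030*(3 - 5)**2 = 2030*(-2)**2 = 2030*4 = 8120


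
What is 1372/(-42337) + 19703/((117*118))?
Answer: 815224079/584504622 ≈ 1.3947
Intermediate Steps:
1372/(-42337) + 19703/((117*118)) = 1372*(-1/42337) + 19703/13806 = -1372/42337 + 19703*(1/13806) = -1372/42337 + 19703/13806 = 815224079/584504622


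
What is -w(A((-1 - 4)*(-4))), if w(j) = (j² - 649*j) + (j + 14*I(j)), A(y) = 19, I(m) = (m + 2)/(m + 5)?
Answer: 47755/4 ≈ 11939.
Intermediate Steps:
I(m) = (2 + m)/(5 + m)
w(j) = j² - 648*j + 14*(2 + j)/(5 + j) (w(j) = (j² - 649*j) + (j + 14*((2 + j)/(5 + j))) = (j² - 649*j) + (j + 14*(2 + j)/(5 + j)) = j² - 648*j + 14*(2 + j)/(5 + j))
-w(A((-1 - 4)*(-4))) = -(28 + 14*19 + 19*(-648 + 19)*(5 + 19))/(5 + 19) = -(28 + 266 + 19*(-629)*24)/24 = -(28 + 266 - 286824)/24 = -(-286530)/24 = -1*(-47755/4) = 47755/4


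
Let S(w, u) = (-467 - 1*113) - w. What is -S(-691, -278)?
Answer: -111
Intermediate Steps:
S(w, u) = -580 - w (S(w, u) = (-467 - 113) - w = -580 - w)
-S(-691, -278) = -(-580 - 1*(-691)) = -(-580 + 691) = -1*111 = -111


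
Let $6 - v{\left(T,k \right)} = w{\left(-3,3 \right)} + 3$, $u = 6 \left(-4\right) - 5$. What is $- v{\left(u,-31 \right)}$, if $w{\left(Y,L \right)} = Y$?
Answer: $-6$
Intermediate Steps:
$u = -29$ ($u = -24 - 5 = -29$)
$v{\left(T,k \right)} = 6$ ($v{\left(T,k \right)} = 6 - \left(-3 + 3\right) = 6 - 0 = 6 + 0 = 6$)
$- v{\left(u,-31 \right)} = \left(-1\right) 6 = -6$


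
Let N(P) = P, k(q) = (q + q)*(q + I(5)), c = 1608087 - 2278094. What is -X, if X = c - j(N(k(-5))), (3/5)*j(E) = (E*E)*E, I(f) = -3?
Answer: 4570021/3 ≈ 1.5233e+6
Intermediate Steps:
c = -670007
k(q) = 2*q*(-3 + q) (k(q) = (q + q)*(q - 3) = (2*q)*(-3 + q) = 2*q*(-3 + q))
j(E) = 5*E**3/3 (j(E) = 5*((E*E)*E)/3 = 5*(E**2*E)/3 = 5*E**3/3)
X = -4570021/3 (X = -670007 - 5*(2*(-5)*(-3 - 5))**3/3 = -670007 - 5*(2*(-5)*(-8))**3/3 = -670007 - 5*80**3/3 = -670007 - 5*512000/3 = -670007 - 1*2560000/3 = -670007 - 2560000/3 = -4570021/3 ≈ -1.5233e+6)
-X = -1*(-4570021/3) = 4570021/3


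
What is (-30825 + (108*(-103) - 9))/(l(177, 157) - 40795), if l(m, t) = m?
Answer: 20979/20309 ≈ 1.0330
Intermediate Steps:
(-30825 + (108*(-103) - 9))/(l(177, 157) - 40795) = (-30825 + (108*(-103) - 9))/(177 - 40795) = (-30825 + (-11124 - 9))/(-40618) = (-30825 - 11133)*(-1/40618) = -41958*(-1/40618) = 20979/20309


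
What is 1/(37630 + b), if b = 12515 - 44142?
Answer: 1/6003 ≈ 0.00016658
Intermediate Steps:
b = -31627
1/(37630 + b) = 1/(37630 - 31627) = 1/6003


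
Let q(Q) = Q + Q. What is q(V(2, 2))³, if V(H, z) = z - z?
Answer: 0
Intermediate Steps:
V(H, z) = 0
q(Q) = 2*Q
q(V(2, 2))³ = (2*0)³ = 0³ = 0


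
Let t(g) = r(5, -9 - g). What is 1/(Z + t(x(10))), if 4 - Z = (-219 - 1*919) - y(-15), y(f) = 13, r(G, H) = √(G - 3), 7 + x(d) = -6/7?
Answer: 1155/1334023 - √2/1334023 ≈ 0.00086474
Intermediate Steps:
x(d) = -55/7 (x(d) = -7 - 6/7 = -55/7)
r(G, H) = √(-3 + G)
t(g) = √2 (t(g) = √(-3 + 5) = √2)
Z = 1155 (Z = 4 - ((-219 - 1*919) - 1*13) = 4 - ((-219 - 919) - 13) = 4 - (-1138 - 13) = 4 - 1*(-1151) = 4 + 1151 = 1155)
1/(Z + t(x(10))) = 1/(1155 + √2)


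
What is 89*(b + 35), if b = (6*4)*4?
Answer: 11659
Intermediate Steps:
b = 96 (b = 24*4 = 96)
89*(b + 35) = 89*(96 + 35) = 89*131 = 11659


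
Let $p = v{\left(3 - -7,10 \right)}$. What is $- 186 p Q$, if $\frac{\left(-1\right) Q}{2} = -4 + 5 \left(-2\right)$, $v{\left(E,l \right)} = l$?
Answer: $-52080$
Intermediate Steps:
$p = 10$
$Q = 28$ ($Q = - 2 \left(-4 + 5 \left(-2\right)\right) = - 2 \left(-4 - 10\right) = \left(-2\right) \left(-14\right) = 28$)
$- 186 p Q = \left(-186\right) 10 \cdot 28 = \left(-1860\right) 28 = -52080$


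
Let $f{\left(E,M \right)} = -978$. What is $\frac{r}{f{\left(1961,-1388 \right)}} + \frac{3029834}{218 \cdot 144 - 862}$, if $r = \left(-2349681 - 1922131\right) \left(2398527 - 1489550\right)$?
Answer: $\frac{29636836861687343}{7464585} \approx 3.9703 \cdot 10^{9}$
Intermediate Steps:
$r = -3882978856324$ ($r = \left(-4271812\right) 908977 = -3882978856324$)
$\frac{r}{f{\left(1961,-1388 \right)}} + \frac{3029834}{218 \cdot 144 - 862} = - \frac{3882978856324}{-978} + \frac{3029834}{218 \cdot 144 - 862} = \left(-3882978856324\right) \left(- \frac{1}{978}\right) + \frac{3029834}{31392 - 862} = \frac{1941489428162}{489} + \frac{3029834}{30530} = \frac{1941489428162}{489} + 3029834 \cdot \frac{1}{30530} = \frac{1941489428162}{489} + \frac{1514917}{15265} = \frac{29636836861687343}{7464585}$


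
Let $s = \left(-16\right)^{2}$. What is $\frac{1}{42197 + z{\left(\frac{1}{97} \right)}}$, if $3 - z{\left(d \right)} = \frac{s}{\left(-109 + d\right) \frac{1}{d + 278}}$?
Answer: $\frac{881}{37753496} \approx 2.3336 \cdot 10^{-5}$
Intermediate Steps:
$s = 256$
$z{\left(d \right)} = 3 - \frac{256 \left(278 + d\right)}{-109 + d}$ ($z{\left(d \right)} = 3 - \frac{256}{\left(-109 + d\right) \frac{1}{d + 278}} = 3 - \frac{256}{\left(-109 + d\right) \frac{1}{278 + d}} = 3 - \frac{256}{\frac{1}{278 + d} \left(-109 + d\right)} = 3 - 256 \frac{278 + d}{-109 + d} = 3 - \frac{256 \left(278 + d\right)}{-109 + d}$)
$\frac{1}{42197 + z{\left(\frac{1}{97} \right)}} = \frac{1}{42197 + \frac{-71495 - \frac{253}{97}}{-109 + \frac{1}{97}}} = \frac{1}{42197 + \frac{-71495 - \frac{253}{97}}{- \frac{10572}{97}}} = \frac{1}{42197 - - \frac{577939}{881}} = \frac{1}{42197 + \frac{577939}{881}} = \frac{1}{\frac{37753496}{881}} = \frac{881}{37753496}$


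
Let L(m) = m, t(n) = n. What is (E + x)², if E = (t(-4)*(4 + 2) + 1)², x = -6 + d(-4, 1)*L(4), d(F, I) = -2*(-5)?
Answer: 316969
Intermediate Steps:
d(F, I) = 10
x = 34 (x = -6 + 10*4 = -6 + 40 = 34)
E = 529 (E = (-4*(4 + 2) + 1)² = (-4*6 + 1)² = (-24 + 1)² = (-23)² = 529)
(E + x)² = (529 + 34)² = 563² = 316969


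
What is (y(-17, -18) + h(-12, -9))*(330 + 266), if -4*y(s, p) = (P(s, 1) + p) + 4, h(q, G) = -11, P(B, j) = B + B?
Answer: 596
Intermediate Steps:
P(B, j) = 2*B
y(s, p) = -1 - s/2 - p/4 (y(s, p) = -((2*s + p) + 4)/4 = -((p + 2*s) + 4)/4 = -(4 + p + 2*s)/4 = -1 - s/2 - p/4)
(y(-17, -18) + h(-12, -9))*(330 + 266) = ((-1 - ½*(-17) - ¼*(-18)) - 11)*(330 + 266) = ((-1 + 17/2 + 9/2) - 11)*596 = (12 - 11)*596 = 1*596 = 596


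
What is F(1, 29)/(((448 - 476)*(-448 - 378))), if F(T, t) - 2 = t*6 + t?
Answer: 205/23128 ≈ 0.0088637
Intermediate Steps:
F(T, t) = 2 + 7*t (F(T, t) = 2 + (t*6 + t) = 2 + (6*t + t) = 2 + 7*t)
F(1, 29)/(((448 - 476)*(-448 - 378))) = (2 + 7*29)/(((448 - 476)*(-448 - 378))) = (2 + 203)/((-28*(-826))) = 205/23128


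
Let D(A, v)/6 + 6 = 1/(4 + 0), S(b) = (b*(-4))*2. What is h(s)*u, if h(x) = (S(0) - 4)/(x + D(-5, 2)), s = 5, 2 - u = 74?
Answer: -576/59 ≈ -9.7627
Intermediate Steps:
u = -72 (u = 2 - 1*74 = 2 - 74 = -72)
S(b) = -8*b (S(b) = -4*b*2 = -8*b)
D(A, v) = -69/2 (D(A, v) = -36 + 6/(4 + 0) = -36 + 6/4 = -36 + 6*(¼) = -36 + 3/2 = -69/2)
h(x) = -4/(-69/2 + x) (h(x) = (-8*0 - 4)/(x - 69/2) = (0 - 4)/(-69/2 + x) = -4/(-69/2 + x))
h(s)*u = -8/(-69 + 2*5)*(-72) = -8/(-69 + 10)*(-72) = -8/(-59)*(-72) = -8*(-1/59)*(-72) = (8/59)*(-72) = -576/59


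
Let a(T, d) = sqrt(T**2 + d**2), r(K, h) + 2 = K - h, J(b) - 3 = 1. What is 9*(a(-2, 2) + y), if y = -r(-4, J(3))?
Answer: 90 + 18*sqrt(2) ≈ 115.46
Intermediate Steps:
J(b) = 4 (J(b) = 3 + 1 = 4)
r(K, h) = -2 + K - h (r(K, h) = -2 + (K - h) = -2 + K - h)
y = 10 (y = -(-2 - 4 - 1*4) = -(-2 - 4 - 4) = -1*(-10) = 10)
9*(a(-2, 2) + y) = 9*(sqrt((-2)**2 + 2**2) + 10) = 9*(sqrt(4 + 4) + 10) = 9*(sqrt(8) + 10) = 9*(2*sqrt(2) + 10) = 9*(10 + 2*sqrt(2)) = 90 + 18*sqrt(2)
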